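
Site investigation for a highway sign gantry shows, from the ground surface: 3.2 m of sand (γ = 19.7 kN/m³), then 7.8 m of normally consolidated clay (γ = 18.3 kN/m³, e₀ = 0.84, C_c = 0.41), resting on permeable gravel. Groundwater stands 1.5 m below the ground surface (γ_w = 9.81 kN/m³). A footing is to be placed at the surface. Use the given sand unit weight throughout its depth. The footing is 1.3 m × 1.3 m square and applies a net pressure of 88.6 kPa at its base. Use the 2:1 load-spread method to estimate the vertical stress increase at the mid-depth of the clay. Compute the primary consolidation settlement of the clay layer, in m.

Mid-depth of clay below the ground surface: z = 3.2 + 7.8/2 = 7.1 m.
Total vertical stress at mid-clay: σ_v = 19.7×3.2 + 18.3×3.9 = 134.41 kPa.
Pore pressure: u = 9.81×(7.1 − 1.5) = 54.936 kPa.
Initial effective stress: σ'_0 = σ_v − u = 134.41 − 54.936 = 79.474 kPa.
Stress increase at mid-clay by the 2:1 spreading method:
Δσ = qBL/((B+z)(L+z)) = 88.6×1.3×1.3/((1.3+7.1)(1.3+7.1)) = 2.1221 kPa
Final effective stress: σ'_f = σ'_0 + Δσ = 79.474 + 2.1221 = 81.596 kPa.
Normally consolidated clay, so the full stress increment lies on the virgin compression line:
S_c = C_c·H/(1+e₀)·log₁₀(σ'_f/σ'_0) = 0.41×7.8/(1+0.84)×log₁₀(81.596/79.474)
    = 1.738 × 0.011444 = 0.01989 m

S_c ≈ 0.0199 m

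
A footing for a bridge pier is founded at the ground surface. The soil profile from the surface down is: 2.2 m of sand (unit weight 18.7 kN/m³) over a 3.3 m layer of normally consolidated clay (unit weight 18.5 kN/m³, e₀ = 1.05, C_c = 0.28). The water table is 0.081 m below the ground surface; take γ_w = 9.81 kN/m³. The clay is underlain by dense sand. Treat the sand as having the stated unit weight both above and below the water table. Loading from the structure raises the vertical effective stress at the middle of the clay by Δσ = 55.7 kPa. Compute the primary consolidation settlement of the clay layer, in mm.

Mid-depth of clay below the ground surface: z = 2.2 + 3.3/2 = 3.85 m.
Total vertical stress at mid-clay: σ_v = 18.7×2.2 + 18.5×1.65 = 71.665 kPa.
Pore pressure: u = 9.81×(3.85 − 0.081) = 36.974 kPa.
Initial effective stress: σ'_0 = σ_v − u = 71.665 − 36.974 = 34.691 kPa.
Final effective stress: σ'_f = σ'_0 + Δσ = 34.691 + 55.7 = 90.391 kPa.
Normally consolidated clay, so the full stress increment lies on the virgin compression line:
S_c = C_c·H/(1+e₀)·log₁₀(σ'_f/σ'_0) = 0.28×3.3/(1+1.05)×log₁₀(90.391/34.691)
    = 0.45073 × 0.41591 = 0.1875 m

S_c ≈ 187 mm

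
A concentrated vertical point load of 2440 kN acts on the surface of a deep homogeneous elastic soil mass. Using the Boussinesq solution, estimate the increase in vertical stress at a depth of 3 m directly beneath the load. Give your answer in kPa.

Δσ_z ≈ 129 kPa

Boussinesq vertical stress below a point load on an elastic half-space:
Δσ_z = 3P/(2πz²) · [1 + (r/z)²]^(−5/2)
r/z = 0/3 = 0; [1+(r/z)²]^(−5/2) = 1.
Δσ_z = 3×2440/(2π×3²) × 1 = 129.45 × 1 = 129.4 kPa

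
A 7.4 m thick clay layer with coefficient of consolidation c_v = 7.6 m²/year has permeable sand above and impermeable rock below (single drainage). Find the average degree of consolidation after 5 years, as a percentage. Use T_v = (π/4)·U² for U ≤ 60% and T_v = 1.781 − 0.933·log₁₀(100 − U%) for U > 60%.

Drainage path length: H_d = H = 7.4 m (single drainage).
T_v = c_v·t/H_d² = 7.6×5/7.4² = 0.69394.
T_v = 0.69394 corresponds to the U > 60% branch:
U = 1 − 10^((1.781 − T_v)/0.933)/100 = 0.8537

U ≈ 85.4 %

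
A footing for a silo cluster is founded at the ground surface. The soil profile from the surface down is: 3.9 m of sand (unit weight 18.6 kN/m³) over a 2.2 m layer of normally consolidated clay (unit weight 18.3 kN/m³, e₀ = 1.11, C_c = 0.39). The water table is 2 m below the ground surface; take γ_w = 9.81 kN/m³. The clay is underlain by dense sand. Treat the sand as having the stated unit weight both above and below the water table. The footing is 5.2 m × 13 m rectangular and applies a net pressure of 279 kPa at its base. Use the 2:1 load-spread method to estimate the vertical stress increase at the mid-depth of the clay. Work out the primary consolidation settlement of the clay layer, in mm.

S_c ≈ 170 mm

Mid-depth of clay below the ground surface: z = 3.9 + 2.2/2 = 5 m.
Total vertical stress at mid-clay: σ_v = 18.6×3.9 + 18.3×1.1 = 92.67 kPa.
Pore pressure: u = 9.81×(5 − 2) = 29.43 kPa.
Initial effective stress: σ'_0 = σ_v − u = 92.67 − 29.43 = 63.24 kPa.
Stress increase at mid-clay by the 2:1 spreading method:
Δσ = qBL/((B+z)(L+z)) = 279×5.2×13/((5.2+5)(13+5)) = 102.73 kPa
Final effective stress: σ'_f = σ'_0 + Δσ = 63.24 + 102.73 = 165.97 kPa.
Normally consolidated clay, so the full stress increment lies on the virgin compression line:
S_c = C_c·H/(1+e₀)·log₁₀(σ'_f/σ'_0) = 0.39×2.2/(1+1.11)×log₁₀(165.97/63.24)
    = 0.40664 × 0.41904 = 0.1704 m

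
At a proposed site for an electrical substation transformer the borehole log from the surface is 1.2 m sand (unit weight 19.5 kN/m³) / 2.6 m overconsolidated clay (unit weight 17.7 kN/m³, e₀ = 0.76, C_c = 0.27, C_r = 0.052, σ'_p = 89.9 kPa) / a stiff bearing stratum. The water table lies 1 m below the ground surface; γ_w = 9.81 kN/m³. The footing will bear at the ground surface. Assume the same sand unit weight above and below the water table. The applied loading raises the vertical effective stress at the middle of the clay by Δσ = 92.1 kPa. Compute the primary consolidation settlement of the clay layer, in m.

Mid-depth of clay below the ground surface: z = 1.2 + 2.6/2 = 2.5 m.
Total vertical stress at mid-clay: σ_v = 19.5×1.2 + 17.7×1.3 = 46.41 kPa.
Pore pressure: u = 9.81×(2.5 − 1) = 14.715 kPa.
Initial effective stress: σ'_0 = σ_v − u = 46.41 − 14.715 = 31.695 kPa.
Final effective stress: σ'_f = 31.695 + 92.1 = 123.79 kPa.
σ'_f = 123.79 > σ'_p = 89.9 kPa, so the stress path crosses the preconsolidation pressure — recompression up to σ'_p, then virgin compression beyond:
S_c = H/(1+e₀)·[C_r·log₁₀(σ'_p/σ'_0) + C_c·log₁₀(σ'_f/σ'_p)]
    = 2.6/1.76 × [0.052×log₁₀(89.9/31.695) + 0.27×log₁₀(123.79/89.9)]
    = 1.4773 × [0.023544 + 0.03751] = 0.0902 m

S_c ≈ 0.0902 m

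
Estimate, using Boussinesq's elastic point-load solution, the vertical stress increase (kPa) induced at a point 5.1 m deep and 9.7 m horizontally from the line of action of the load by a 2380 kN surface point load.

Δσ_z ≈ 0.954 kPa

Boussinesq vertical stress below a point load on an elastic half-space:
Δσ_z = 3P/(2πz²) · [1 + (r/z)²]^(−5/2)
r/z = 9.7/5.1 = 1.902; [1+(r/z)²]^(−5/2) = 0.021827.
Δσ_z = 3×2380/(2π×5.1²) × 0.021827 = 43.69 × 0.021827 = 0.9536 kPa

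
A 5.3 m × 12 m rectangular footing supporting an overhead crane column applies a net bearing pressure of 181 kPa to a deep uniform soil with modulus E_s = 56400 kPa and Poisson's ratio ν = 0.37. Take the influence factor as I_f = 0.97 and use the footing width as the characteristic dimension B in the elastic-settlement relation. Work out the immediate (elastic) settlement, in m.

Immediate (elastic) settlement: S_e = q·B·(1−ν²)/E_s · I_f.
S_e = 181 × 5.3 × (1 − 0.37²) / 56400 × 0.97
    = 181 × 5.3 × 0.8631 / 56400 × 0.97
    = 0.01424 m

S_e ≈ 0.0142 m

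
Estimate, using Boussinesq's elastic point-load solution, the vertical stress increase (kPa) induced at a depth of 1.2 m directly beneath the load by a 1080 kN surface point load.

Boussinesq vertical stress below a point load on an elastic half-space:
Δσ_z = 3P/(2πz²) · [1 + (r/z)²]^(−5/2)
r/z = 0/1.2 = 0; [1+(r/z)²]^(−5/2) = 1.
Δσ_z = 3×1080/(2π×1.2²) × 1 = 358.1 × 1 = 358.1 kPa

Δσ_z ≈ 358 kPa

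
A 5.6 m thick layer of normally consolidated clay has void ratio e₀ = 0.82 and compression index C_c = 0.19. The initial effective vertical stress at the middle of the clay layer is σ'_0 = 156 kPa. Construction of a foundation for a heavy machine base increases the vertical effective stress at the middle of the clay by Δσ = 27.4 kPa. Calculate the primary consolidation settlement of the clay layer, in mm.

S_c ≈ 41.1 mm

Final effective stress: σ'_f = σ'_0 + Δσ = 156 + 27.4 = 183.4 kPa.
Normally consolidated clay, so the full stress increment lies on the virgin compression line:
S_c = C_c·H/(1+e₀)·log₁₀(σ'_f/σ'_0) = 0.19×5.6/(1+0.82)×log₁₀(183.4/156)
    = 0.58462 × 0.070275 = 0.04108 m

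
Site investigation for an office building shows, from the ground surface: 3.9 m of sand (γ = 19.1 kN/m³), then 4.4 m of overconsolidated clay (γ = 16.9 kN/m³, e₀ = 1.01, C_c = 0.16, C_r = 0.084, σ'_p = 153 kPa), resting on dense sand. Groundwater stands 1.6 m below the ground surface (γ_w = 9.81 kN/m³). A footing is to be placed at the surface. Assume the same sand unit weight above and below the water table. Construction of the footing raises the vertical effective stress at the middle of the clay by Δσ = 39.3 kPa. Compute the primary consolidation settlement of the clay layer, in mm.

S_c ≈ 36.6 mm

Mid-depth of clay below the ground surface: z = 3.9 + 4.4/2 = 6.1 m.
Total vertical stress at mid-clay: σ_v = 19.1×3.9 + 16.9×2.2 = 111.67 kPa.
Pore pressure: u = 9.81×(6.1 − 1.6) = 44.145 kPa.
Initial effective stress: σ'_0 = σ_v − u = 111.67 − 44.145 = 67.525 kPa.
Final effective stress: σ'_f = 67.525 + 39.3 = 106.83 kPa.
σ'_f = 106.83 ≤ σ'_p = 153 kPa, so the clay remains overconsolidated and only the recompression index applies:
S_c = C_r·H/(1+e₀)·log₁₀(σ'_f/σ'_0) = 0.084×4.4/2.01×log₁₀(106.83/67.525)
    = 0.18388 × 0.19923 = 0.03664 m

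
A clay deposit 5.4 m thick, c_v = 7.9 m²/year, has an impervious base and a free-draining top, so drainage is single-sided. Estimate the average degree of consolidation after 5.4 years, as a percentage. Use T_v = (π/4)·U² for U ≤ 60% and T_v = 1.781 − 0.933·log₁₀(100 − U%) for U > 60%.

U ≈ 97.8 %

Drainage path length: H_d = H = 5.4 m (single drainage).
T_v = c_v·t/H_d² = 7.9×5.4/5.4² = 1.463.
T_v = 1.463 corresponds to the U > 60% branch:
U = 1 − 10^((1.781 − T_v)/0.933)/100 = 0.9781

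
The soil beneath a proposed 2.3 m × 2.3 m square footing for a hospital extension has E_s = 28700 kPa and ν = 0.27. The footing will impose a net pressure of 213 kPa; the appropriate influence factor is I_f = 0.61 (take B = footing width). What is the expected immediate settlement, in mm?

S_e ≈ 9.65 mm

Immediate (elastic) settlement: S_e = q·B·(1−ν²)/E_s · I_f.
S_e = 213 × 2.3 × (1 − 0.27²) / 28700 × 0.61
    = 213 × 2.3 × 0.9271 / 28700 × 0.61
    = 0.009653 m = 9.653 mm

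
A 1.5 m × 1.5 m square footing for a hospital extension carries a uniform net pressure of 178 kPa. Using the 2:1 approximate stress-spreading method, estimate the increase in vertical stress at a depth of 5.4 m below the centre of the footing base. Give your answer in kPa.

By the 2:1 method the load spreads at 1 horizontal : 2 vertical, so at depth z the loaded area has grown by z in each plan dimension:
Δσ = qBL/((B+z)(L+z)) = 178×1.5×1.5/((1.5+5.4)(1.5+5.4)) = 8.4121 kPa

Δσ_z ≈ 8.41 kPa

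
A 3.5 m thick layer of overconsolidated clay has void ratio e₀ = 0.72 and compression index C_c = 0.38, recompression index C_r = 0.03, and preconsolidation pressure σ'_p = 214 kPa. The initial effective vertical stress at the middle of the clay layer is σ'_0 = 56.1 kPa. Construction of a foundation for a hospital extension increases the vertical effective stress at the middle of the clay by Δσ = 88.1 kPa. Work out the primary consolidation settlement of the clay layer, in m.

Final effective stress: σ'_f = 56.1 + 88.1 = 144.2 kPa.
σ'_f = 144.2 ≤ σ'_p = 214 kPa, so the clay remains overconsolidated and only the recompression index applies:
S_c = C_r·H/(1+e₀)·log₁₀(σ'_f/σ'_0) = 0.03×3.5/1.72×log₁₀(144.2/56.1)
    = 0.061047 × 0.41 = 0.02503 m

S_c ≈ 0.025 m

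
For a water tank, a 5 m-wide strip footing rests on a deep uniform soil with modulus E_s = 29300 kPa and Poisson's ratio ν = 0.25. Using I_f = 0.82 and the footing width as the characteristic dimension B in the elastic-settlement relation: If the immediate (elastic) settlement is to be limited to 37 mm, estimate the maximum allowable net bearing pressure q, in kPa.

S_e = q·B·(1−ν²)/E_s · I_f  ⇒  q = S_e·E_s / (B·(1−ν²)·I_f).
q = 0.037 × 29300 / (5 × 0.9375 × 0.82) = 282 kPa

q ≈ 282 kPa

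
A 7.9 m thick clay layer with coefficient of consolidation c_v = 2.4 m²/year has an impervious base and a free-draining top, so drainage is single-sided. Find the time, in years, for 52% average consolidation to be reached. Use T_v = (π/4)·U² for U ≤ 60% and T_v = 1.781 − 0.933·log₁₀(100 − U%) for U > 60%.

t ≈ 5.52 years

Drainage path length: H_d = H = 7.9 m (single drainage).
U ≤ 60%: T_v = (π/4)·U² = (π/4)×0.52² = 0.21237.
t = T_v·H_d²/c_v = 0.21237×7.9²/2.4 = 5.523 years.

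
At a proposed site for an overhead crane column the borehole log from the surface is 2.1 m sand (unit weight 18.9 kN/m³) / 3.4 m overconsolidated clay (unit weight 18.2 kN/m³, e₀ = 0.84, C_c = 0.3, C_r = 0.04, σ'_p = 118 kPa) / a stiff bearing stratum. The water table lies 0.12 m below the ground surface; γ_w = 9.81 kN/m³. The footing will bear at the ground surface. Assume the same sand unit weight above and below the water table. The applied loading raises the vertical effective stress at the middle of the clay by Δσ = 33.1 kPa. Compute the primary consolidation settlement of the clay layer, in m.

Mid-depth of clay below the ground surface: z = 2.1 + 3.4/2 = 3.8 m.
Total vertical stress at mid-clay: σ_v = 18.9×2.1 + 18.2×1.7 = 70.63 kPa.
Pore pressure: u = 9.81×(3.8 − 0.12) = 36.101 kPa.
Initial effective stress: σ'_0 = σ_v − u = 70.63 − 36.101 = 34.529 kPa.
Final effective stress: σ'_f = 34.529 + 33.1 = 67.629 kPa.
σ'_f = 67.629 ≤ σ'_p = 118 kPa, so the clay remains overconsolidated and only the recompression index applies:
S_c = C_r·H/(1+e₀)·log₁₀(σ'_f/σ'_0) = 0.04×3.4/1.84×log₁₀(67.629/34.529)
    = 0.073912 × 0.29195 = 0.02158 m

S_c ≈ 0.0216 m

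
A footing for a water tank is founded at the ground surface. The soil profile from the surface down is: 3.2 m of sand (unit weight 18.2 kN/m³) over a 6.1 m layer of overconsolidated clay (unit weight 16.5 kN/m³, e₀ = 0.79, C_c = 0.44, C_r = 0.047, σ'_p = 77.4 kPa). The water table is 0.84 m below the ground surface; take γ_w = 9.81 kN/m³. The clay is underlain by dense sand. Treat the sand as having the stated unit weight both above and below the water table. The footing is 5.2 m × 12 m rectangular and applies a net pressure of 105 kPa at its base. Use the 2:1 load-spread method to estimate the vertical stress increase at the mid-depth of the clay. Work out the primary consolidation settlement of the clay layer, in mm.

Mid-depth of clay below the ground surface: z = 3.2 + 6.1/2 = 6.25 m.
Total vertical stress at mid-clay: σ_v = 18.2×3.2 + 16.5×3.05 = 108.56 kPa.
Pore pressure: u = 9.81×(6.25 − 0.84) = 53.072 kPa.
Initial effective stress: σ'_0 = σ_v − u = 108.56 − 53.072 = 55.488 kPa.
Stress increase at mid-clay by the 2:1 spreading method:
Δσ = qBL/((B+z)(L+z)) = 105×5.2×12/((5.2+6.25)(12+6.25)) = 31.355 kPa
Final effective stress: σ'_f = 55.488 + 31.355 = 86.843 kPa.
σ'_f = 86.843 > σ'_p = 77.4 kPa, so the stress path crosses the preconsolidation pressure — recompression up to σ'_p, then virgin compression beyond:
S_c = H/(1+e₀)·[C_r·log₁₀(σ'_p/σ'_0) + C_c·log₁₀(σ'_f/σ'_p)]
    = 6.1/1.79 × [0.047×log₁₀(77.4/55.488) + 0.44×log₁₀(86.843/77.4)]
    = 3.4078 × [0.0067935 + 0.021997] = 0.09811 m

S_c ≈ 98.1 mm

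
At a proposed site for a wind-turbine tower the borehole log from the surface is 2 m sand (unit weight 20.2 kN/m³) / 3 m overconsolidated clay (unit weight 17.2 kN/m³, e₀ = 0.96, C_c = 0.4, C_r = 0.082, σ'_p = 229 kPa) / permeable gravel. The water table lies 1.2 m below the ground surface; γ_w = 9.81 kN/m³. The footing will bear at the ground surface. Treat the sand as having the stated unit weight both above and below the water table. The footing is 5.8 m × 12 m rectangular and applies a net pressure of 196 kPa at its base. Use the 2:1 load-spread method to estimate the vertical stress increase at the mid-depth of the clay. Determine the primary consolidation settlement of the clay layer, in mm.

Mid-depth of clay below the ground surface: z = 2 + 3/2 = 3.5 m.
Total vertical stress at mid-clay: σ_v = 20.2×2 + 17.2×1.5 = 66.2 kPa.
Pore pressure: u = 9.81×(3.5 − 1.2) = 22.563 kPa.
Initial effective stress: σ'_0 = σ_v − u = 66.2 − 22.563 = 43.637 kPa.
Stress increase at mid-clay by the 2:1 spreading method:
Δσ = qBL/((B+z)(L+z)) = 196×5.8×12/((5.8+3.5)(12+3.5)) = 94.635 kPa
Final effective stress: σ'_f = 43.637 + 94.635 = 138.27 kPa.
σ'_f = 138.27 ≤ σ'_p = 229 kPa, so the clay remains overconsolidated and only the recompression index applies:
S_c = C_r·H/(1+e₀)·log₁₀(σ'_f/σ'_0) = 0.082×3/1.96×log₁₀(138.27/43.637)
    = 0.12551 × 0.50087 = 0.06286 m

S_c ≈ 62.9 mm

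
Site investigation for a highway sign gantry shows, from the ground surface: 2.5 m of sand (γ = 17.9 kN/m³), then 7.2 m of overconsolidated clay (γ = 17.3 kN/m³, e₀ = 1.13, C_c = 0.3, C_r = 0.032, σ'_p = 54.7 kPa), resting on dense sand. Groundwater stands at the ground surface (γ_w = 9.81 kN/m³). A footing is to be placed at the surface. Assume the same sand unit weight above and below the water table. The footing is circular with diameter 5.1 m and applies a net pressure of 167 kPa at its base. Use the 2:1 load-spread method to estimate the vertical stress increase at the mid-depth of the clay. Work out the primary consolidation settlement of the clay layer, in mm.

Mid-depth of clay below the ground surface: z = 2.5 + 7.2/2 = 6.1 m.
Total vertical stress at mid-clay: σ_v = 17.9×2.5 + 17.3×3.6 = 107.03 kPa.
Pore pressure: u = 9.81×(6.1 − 0) = 59.841 kPa.
Initial effective stress: σ'_0 = σ_v − u = 107.03 − 59.841 = 47.189 kPa.
Stress increase at mid-clay by the 2:1 spreading method:
Δσ ≈ qD²/(D+z)² = 167×5.1²/(5.1+6.1)² = 34.627 kPa
Final effective stress: σ'_f = 47.189 + 34.627 = 81.816 kPa.
σ'_f = 81.816 > σ'_p = 54.7 kPa, so the stress path crosses the preconsolidation pressure — recompression up to σ'_p, then virgin compression beyond:
S_c = H/(1+e₀)·[C_r·log₁₀(σ'_p/σ'_0) + C_c·log₁₀(σ'_f/σ'_p)]
    = 7.2/2.13 × [0.032×log₁₀(54.7/47.189) + 0.3×log₁₀(81.816/54.7)]
    = 3.3803 × [0.0020527 + 0.052455] = 0.1843 m

S_c ≈ 184 mm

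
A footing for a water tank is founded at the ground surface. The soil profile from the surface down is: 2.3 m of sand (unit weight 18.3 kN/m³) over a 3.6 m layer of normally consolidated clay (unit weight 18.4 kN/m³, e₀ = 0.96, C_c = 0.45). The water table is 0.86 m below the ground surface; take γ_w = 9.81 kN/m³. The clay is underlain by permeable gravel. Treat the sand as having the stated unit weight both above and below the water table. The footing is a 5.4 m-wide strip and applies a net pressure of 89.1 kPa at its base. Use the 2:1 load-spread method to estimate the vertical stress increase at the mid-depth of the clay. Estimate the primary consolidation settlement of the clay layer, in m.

S_c ≈ 0.277 m

Mid-depth of clay below the ground surface: z = 2.3 + 3.6/2 = 4.1 m.
Total vertical stress at mid-clay: σ_v = 18.3×2.3 + 18.4×1.8 = 75.21 kPa.
Pore pressure: u = 9.81×(4.1 − 0.86) = 31.784 kPa.
Initial effective stress: σ'_0 = σ_v − u = 75.21 − 31.784 = 43.426 kPa.
Stress increase at mid-clay by the 2:1 spreading method:
Δσ = qB/(B+z) = 89.1×5.4/(5.4+4.1) = 50.646 kPa
Final effective stress: σ'_f = σ'_0 + Δσ = 43.426 + 50.646 = 94.072 kPa.
Normally consolidated clay, so the full stress increment lies on the virgin compression line:
S_c = C_c·H/(1+e₀)·log₁₀(σ'_f/σ'_0) = 0.45×3.6/(1+0.96)×log₁₀(94.072/43.426)
    = 0.82653 × 0.33571 = 0.2775 m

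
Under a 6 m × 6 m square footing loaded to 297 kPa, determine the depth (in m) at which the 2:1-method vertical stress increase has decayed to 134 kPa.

2:1 spreading — at depth z the loaded area has grown by z in each plan dimension:
qB²/(B+z)² = Δσ_z ⇒ z = B(√(q/Δσ_z) − 1) = 6×(√(297/134) − 1) = 2.933 m

z ≈ 2.93 m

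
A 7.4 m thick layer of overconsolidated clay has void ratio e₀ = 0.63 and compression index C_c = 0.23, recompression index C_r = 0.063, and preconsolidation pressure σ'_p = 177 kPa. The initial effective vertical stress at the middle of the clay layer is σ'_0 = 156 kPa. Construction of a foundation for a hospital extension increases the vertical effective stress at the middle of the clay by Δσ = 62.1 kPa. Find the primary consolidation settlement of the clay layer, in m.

Final effective stress: σ'_f = 156 + 62.1 = 218.1 kPa.
σ'_f = 218.1 > σ'_p = 177 kPa, so the stress path crosses the preconsolidation pressure — recompression up to σ'_p, then virgin compression beyond:
S_c = H/(1+e₀)·[C_r·log₁₀(σ'_p/σ'_0) + C_c·log₁₀(σ'_f/σ'_p)]
    = 7.4/1.63 × [0.063×log₁₀(177/156) + 0.23×log₁₀(218.1/177)]
    = 4.5399 × [0.0034555 + 0.020857] = 0.1104 m

S_c ≈ 0.11 m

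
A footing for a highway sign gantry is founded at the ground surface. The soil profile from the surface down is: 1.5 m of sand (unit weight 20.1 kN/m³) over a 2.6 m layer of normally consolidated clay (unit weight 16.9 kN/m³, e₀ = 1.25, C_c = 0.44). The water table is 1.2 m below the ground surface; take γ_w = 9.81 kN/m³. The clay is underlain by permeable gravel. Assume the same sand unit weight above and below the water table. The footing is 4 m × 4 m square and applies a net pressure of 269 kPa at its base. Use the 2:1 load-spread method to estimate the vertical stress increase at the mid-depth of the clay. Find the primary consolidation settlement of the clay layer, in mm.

Mid-depth of clay below the ground surface: z = 1.5 + 2.6/2 = 2.8 m.
Total vertical stress at mid-clay: σ_v = 20.1×1.5 + 16.9×1.3 = 52.12 kPa.
Pore pressure: u = 9.81×(2.8 − 1.2) = 15.696 kPa.
Initial effective stress: σ'_0 = σ_v − u = 52.12 − 15.696 = 36.424 kPa.
Stress increase at mid-clay by the 2:1 spreading method:
Δσ = qBL/((B+z)(L+z)) = 269×4×4/((4+2.8)(4+2.8)) = 93.08 kPa
Final effective stress: σ'_f = σ'_0 + Δσ = 36.424 + 93.08 = 129.5 kPa.
Normally consolidated clay, so the full stress increment lies on the virgin compression line:
S_c = C_c·H/(1+e₀)·log₁₀(σ'_f/σ'_0) = 0.44×2.6/(1+1.25)×log₁₀(129.5/36.424)
    = 0.50844 × 0.55088 = 0.2801 m

S_c ≈ 280 mm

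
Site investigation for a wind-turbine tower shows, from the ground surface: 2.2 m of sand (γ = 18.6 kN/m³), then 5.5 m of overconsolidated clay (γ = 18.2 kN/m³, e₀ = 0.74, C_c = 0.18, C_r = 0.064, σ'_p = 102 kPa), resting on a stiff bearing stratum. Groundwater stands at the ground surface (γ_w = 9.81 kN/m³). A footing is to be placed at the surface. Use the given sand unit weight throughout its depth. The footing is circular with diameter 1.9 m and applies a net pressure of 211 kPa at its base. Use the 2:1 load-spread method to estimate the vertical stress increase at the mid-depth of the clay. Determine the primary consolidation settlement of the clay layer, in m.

S_c ≈ 0.0285 m

Mid-depth of clay below the ground surface: z = 2.2 + 5.5/2 = 4.95 m.
Total vertical stress at mid-clay: σ_v = 18.6×2.2 + 18.2×2.75 = 90.97 kPa.
Pore pressure: u = 9.81×(4.95 − 0) = 48.56 kPa.
Initial effective stress: σ'_0 = σ_v − u = 90.97 − 48.56 = 42.41 kPa.
Stress increase at mid-clay by the 2:1 spreading method:
Δσ ≈ qD²/(D+z)² = 211×1.9²/(1.9+4.95)² = 16.233 kPa
Final effective stress: σ'_f = 42.41 + 16.233 = 58.643 kPa.
σ'_f = 58.643 ≤ σ'_p = 102 kPa, so the clay remains overconsolidated and only the recompression index applies:
S_c = C_r·H/(1+e₀)·log₁₀(σ'_f/σ'_0) = 0.064×5.5/1.74×log₁₀(58.643/42.41)
    = 0.2023 × 0.14075 = 0.02847 m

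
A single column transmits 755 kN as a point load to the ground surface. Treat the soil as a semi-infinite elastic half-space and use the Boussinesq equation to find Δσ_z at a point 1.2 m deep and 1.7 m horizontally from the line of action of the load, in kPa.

Boussinesq vertical stress below a point load on an elastic half-space:
Δσ_z = 3P/(2πz²) · [1 + (r/z)²]^(−5/2)
r/z = 1.7/1.2 = 1.4167; [1+(r/z)²]^(−5/2) = 0.06378.
Δσ_z = 3×755/(2π×1.2²) × 0.06378 = 250.34 × 0.06378 = 15.97 kPa

Δσ_z ≈ 16 kPa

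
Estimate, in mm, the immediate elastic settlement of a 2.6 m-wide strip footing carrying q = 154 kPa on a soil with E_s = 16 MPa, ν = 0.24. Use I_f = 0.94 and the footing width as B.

Immediate (elastic) settlement: S_e = q·B·(1−ν²)/E_s · I_f.
E_s = 16 MPa = 16000 kPa.
S_e = 154 × 2.6 × (1 − 0.24²) / 16000 × 0.94
    = 154 × 2.6 × 0.9424 / 16000 × 0.94
    = 0.02217 m = 22.17 mm

S_e ≈ 22.2 mm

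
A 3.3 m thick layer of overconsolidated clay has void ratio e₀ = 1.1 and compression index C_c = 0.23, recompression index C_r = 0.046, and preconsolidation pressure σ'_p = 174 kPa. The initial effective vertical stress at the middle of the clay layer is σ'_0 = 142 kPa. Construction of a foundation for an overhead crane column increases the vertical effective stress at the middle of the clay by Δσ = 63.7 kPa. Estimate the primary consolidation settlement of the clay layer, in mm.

Final effective stress: σ'_f = 142 + 63.7 = 205.7 kPa.
σ'_f = 205.7 > σ'_p = 174 kPa, so the stress path crosses the preconsolidation pressure — recompression up to σ'_p, then virgin compression beyond:
S_c = H/(1+e₀)·[C_r·log₁₀(σ'_p/σ'_0) + C_c·log₁₀(σ'_f/σ'_p)]
    = 3.3/2.1 × [0.046×log₁₀(174/142) + 0.23×log₁₀(205.7/174)]
    = 1.5714 × [0.00406 + 0.016718] = 0.03265 m

S_c ≈ 32.7 mm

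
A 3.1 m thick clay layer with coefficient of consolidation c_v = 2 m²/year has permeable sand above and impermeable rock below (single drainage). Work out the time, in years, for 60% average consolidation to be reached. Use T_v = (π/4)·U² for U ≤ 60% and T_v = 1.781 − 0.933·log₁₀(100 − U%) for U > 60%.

t ≈ 1.36 years

Drainage path length: H_d = H = 3.1 m (single drainage).
U ≤ 60%: T_v = (π/4)·U² = (π/4)×0.6² = 0.28274.
t = T_v·H_d²/c_v = 0.28274×3.1²/2 = 1.359 years.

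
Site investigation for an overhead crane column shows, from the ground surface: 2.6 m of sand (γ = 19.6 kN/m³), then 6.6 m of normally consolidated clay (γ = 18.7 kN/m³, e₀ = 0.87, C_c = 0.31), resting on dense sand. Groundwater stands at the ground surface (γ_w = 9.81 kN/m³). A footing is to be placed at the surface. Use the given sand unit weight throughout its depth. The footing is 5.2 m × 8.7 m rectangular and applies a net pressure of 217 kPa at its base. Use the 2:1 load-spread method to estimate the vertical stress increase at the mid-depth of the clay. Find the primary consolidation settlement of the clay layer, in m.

Mid-depth of clay below the ground surface: z = 2.6 + 6.6/2 = 5.9 m.
Total vertical stress at mid-clay: σ_v = 19.6×2.6 + 18.7×3.3 = 112.67 kPa.
Pore pressure: u = 9.81×(5.9 − 0) = 57.879 kPa.
Initial effective stress: σ'_0 = σ_v − u = 112.67 − 57.879 = 54.791 kPa.
Stress increase at mid-clay by the 2:1 spreading method:
Δσ = qBL/((B+z)(L+z)) = 217×5.2×8.7/((5.2+5.9)(8.7+5.9)) = 60.577 kPa
Final effective stress: σ'_f = σ'_0 + Δσ = 54.791 + 60.577 = 115.37 kPa.
Normally consolidated clay, so the full stress increment lies on the virgin compression line:
S_c = C_c·H/(1+e₀)·log₁₀(σ'_f/σ'_0) = 0.31×6.6/(1+0.87)×log₁₀(115.37/54.791)
    = 1.0941 × 0.32338 = 0.3538 m

S_c ≈ 0.354 m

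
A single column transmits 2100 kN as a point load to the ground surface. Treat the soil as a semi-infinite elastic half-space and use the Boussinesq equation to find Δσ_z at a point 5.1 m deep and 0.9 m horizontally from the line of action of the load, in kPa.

Δσ_z ≈ 35.7 kPa

Boussinesq vertical stress below a point load on an elastic half-space:
Δσ_z = 3P/(2πz²) · [1 + (r/z)²]^(−5/2)
r/z = 0.9/5.1 = 0.17647; [1+(r/z)²]^(−5/2) = 0.9262.
Δσ_z = 3×2100/(2π×5.1²) × 0.9262 = 38.55 × 0.9262 = 35.71 kPa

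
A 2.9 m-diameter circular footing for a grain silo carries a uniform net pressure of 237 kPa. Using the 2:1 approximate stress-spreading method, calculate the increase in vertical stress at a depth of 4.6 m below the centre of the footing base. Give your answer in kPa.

By the 2:1 method the load spreads at 1 horizontal : 2 vertical, so at depth z the loaded area has grown by z in each plan dimension:
Δσ ≈ qD²/(D+z)² = 237×2.9²/(2.9+4.6)² = 35.434 kPa

Δσ_z ≈ 35.4 kPa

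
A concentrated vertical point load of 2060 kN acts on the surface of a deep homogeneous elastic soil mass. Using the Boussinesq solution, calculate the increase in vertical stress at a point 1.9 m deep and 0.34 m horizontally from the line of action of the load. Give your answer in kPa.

Δσ_z ≈ 252 kPa

Boussinesq vertical stress below a point load on an elastic half-space:
Δσ_z = 3P/(2πz²) · [1 + (r/z)²]^(−5/2)
r/z = 0.34/1.9 = 0.17895; [1+(r/z)²]^(−5/2) = 0.92422.
Δσ_z = 3×2060/(2π×1.9²) × 0.92422 = 272.46 × 0.92422 = 251.8 kPa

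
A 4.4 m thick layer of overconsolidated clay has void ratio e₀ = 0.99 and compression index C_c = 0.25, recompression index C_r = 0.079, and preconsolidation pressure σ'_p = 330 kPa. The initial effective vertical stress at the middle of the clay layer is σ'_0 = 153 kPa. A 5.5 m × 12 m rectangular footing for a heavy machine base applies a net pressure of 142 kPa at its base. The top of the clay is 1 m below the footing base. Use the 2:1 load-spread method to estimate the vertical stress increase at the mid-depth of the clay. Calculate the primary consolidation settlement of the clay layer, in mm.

Mid-depth of clay below the footing base: z = 1 + 4.4/2 = 3.2 m.
Stress increase at mid-clay by the 2:1 spreading method:
Δσ = qBL/((B+z)(L+z)) = 142×5.5×12/((5.5+3.2)(12+3.2)) = 70.871 kPa
Final effective stress: σ'_f = 153 + 70.871 = 223.87 kPa.
σ'_f = 223.87 ≤ σ'_p = 330 kPa, so the clay remains overconsolidated and only the recompression index applies:
S_c = C_r·H/(1+e₀)·log₁₀(σ'_f/σ'_0) = 0.079×4.4/1.99×log₁₀(223.87/153)
    = 0.17468 × 0.1653 = 0.02887 m

S_c ≈ 28.9 mm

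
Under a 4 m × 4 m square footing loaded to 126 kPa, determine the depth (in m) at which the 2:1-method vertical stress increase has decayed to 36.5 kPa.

z ≈ 3.43 m

2:1 spreading — at depth z the loaded area has grown by z in each plan dimension:
qB²/(B+z)² = Δσ_z ⇒ z = B(√(q/Δσ_z) − 1) = 4×(√(126/36.5) − 1) = 3.432 m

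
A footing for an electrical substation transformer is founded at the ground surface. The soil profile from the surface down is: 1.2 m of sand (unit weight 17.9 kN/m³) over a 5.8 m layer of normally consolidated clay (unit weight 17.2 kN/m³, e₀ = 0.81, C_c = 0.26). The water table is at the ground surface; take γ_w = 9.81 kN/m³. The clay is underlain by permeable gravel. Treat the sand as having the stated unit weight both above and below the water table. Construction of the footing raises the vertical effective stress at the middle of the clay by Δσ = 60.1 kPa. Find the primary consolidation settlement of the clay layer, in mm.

Mid-depth of clay below the ground surface: z = 1.2 + 5.8/2 = 4.1 m.
Total vertical stress at mid-clay: σ_v = 17.9×1.2 + 17.2×2.9 = 71.36 kPa.
Pore pressure: u = 9.81×(4.1 − 0) = 40.221 kPa.
Initial effective stress: σ'_0 = σ_v − u = 71.36 − 40.221 = 31.139 kPa.
Final effective stress: σ'_f = σ'_0 + Δσ = 31.139 + 60.1 = 91.239 kPa.
Normally consolidated clay, so the full stress increment lies on the virgin compression line:
S_c = C_c·H/(1+e₀)·log₁₀(σ'_f/σ'_0) = 0.26×5.8/(1+0.81)×log₁₀(91.239/31.139)
    = 0.83315 × 0.46688 = 0.389 m

S_c ≈ 389 mm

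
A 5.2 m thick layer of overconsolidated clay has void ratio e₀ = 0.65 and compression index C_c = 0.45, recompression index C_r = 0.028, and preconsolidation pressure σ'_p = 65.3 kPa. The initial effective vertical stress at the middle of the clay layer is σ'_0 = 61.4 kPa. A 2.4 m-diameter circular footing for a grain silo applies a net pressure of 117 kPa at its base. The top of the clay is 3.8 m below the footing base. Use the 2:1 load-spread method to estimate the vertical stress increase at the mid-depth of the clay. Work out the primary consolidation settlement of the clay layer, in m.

Mid-depth of clay below the footing base: z = 3.8 + 5.2/2 = 6.4 m.
Stress increase at mid-clay by the 2:1 spreading method:
Δσ ≈ qD²/(D+z)² = 117×2.4²/(2.4+6.4)² = 8.7025 kPa
Final effective stress: σ'_f = 61.4 + 8.7025 = 70.102 kPa.
σ'_f = 70.102 > σ'_p = 65.3 kPa, so the stress path crosses the preconsolidation pressure — recompression up to σ'_p, then virgin compression beyond:
S_c = H/(1+e₀)·[C_r·log₁₀(σ'_p/σ'_0) + C_c·log₁₀(σ'_f/σ'_p)]
    = 5.2/1.65 × [0.028×log₁₀(65.3/61.4) + 0.45×log₁₀(70.102/65.3)]
    = 3.1515 × [0.00074885 + 0.013868] = 0.04607 m

S_c ≈ 0.0461 m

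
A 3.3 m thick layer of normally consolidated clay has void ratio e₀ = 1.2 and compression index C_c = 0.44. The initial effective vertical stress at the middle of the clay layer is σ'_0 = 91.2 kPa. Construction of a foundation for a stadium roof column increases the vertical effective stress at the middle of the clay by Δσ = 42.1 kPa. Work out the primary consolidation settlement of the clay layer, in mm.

S_c ≈ 109 mm

Final effective stress: σ'_f = σ'_0 + Δσ = 91.2 + 42.1 = 133.3 kPa.
Normally consolidated clay, so the full stress increment lies on the virgin compression line:
S_c = C_c·H/(1+e₀)·log₁₀(σ'_f/σ'_0) = 0.44×3.3/(1+1.2)×log₁₀(133.3/91.2)
    = 0.66 × 0.16484 = 0.1088 m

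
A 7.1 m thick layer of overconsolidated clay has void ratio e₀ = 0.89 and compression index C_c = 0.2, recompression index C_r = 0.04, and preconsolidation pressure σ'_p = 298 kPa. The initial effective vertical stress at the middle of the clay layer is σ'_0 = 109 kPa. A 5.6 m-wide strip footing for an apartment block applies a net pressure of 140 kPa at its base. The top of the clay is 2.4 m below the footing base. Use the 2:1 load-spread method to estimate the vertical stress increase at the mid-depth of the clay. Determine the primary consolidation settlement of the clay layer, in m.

Mid-depth of clay below the footing base: z = 2.4 + 7.1/2 = 5.95 m.
Stress increase at mid-clay by the 2:1 spreading method:
Δσ = qB/(B+z) = 140×5.6/(5.6+5.95) = 67.879 kPa
Final effective stress: σ'_f = 109 + 67.879 = 176.88 kPa.
σ'_f = 176.88 ≤ σ'_p = 298 kPa, so the clay remains overconsolidated and only the recompression index applies:
S_c = C_r·H/(1+e₀)·log₁₀(σ'_f/σ'_0) = 0.04×7.1/1.89×log₁₀(176.88/109)
    = 0.15026 × 0.21025 = 0.03159 m

S_c ≈ 0.0316 m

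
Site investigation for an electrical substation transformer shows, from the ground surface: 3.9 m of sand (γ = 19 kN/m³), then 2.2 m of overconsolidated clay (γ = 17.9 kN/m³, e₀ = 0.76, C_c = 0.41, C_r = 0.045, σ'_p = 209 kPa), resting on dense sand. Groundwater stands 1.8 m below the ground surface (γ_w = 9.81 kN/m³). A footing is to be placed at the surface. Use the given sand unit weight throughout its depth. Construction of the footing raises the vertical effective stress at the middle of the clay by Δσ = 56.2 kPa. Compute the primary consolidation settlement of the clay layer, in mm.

S_c ≈ 15.7 mm

Mid-depth of clay below the ground surface: z = 3.9 + 2.2/2 = 5 m.
Total vertical stress at mid-clay: σ_v = 19×3.9 + 17.9×1.1 = 93.79 kPa.
Pore pressure: u = 9.81×(5 − 1.8) = 31.392 kPa.
Initial effective stress: σ'_0 = σ_v − u = 93.79 − 31.392 = 62.398 kPa.
Final effective stress: σ'_f = 62.398 + 56.2 = 118.6 kPa.
σ'_f = 118.6 ≤ σ'_p = 209 kPa, so the clay remains overconsolidated and only the recompression index applies:
S_c = C_r·H/(1+e₀)·log₁₀(σ'_f/σ'_0) = 0.045×2.2/1.76×log₁₀(118.6/62.398)
    = 0.05625 × 0.27891 = 0.01569 m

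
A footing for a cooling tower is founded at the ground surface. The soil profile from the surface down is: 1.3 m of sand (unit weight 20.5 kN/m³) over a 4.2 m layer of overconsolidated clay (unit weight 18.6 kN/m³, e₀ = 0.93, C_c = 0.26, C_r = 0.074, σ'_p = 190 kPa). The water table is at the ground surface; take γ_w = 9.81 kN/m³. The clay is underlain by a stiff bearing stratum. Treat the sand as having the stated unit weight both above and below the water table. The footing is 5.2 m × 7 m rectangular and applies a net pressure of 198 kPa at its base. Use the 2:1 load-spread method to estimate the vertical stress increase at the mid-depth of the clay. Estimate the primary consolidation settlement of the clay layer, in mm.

S_c ≈ 87.4 mm

Mid-depth of clay below the ground surface: z = 1.3 + 4.2/2 = 3.4 m.
Total vertical stress at mid-clay: σ_v = 20.5×1.3 + 18.6×2.1 = 65.71 kPa.
Pore pressure: u = 9.81×(3.4 − 0) = 33.354 kPa.
Initial effective stress: σ'_0 = σ_v − u = 65.71 − 33.354 = 32.356 kPa.
Stress increase at mid-clay by the 2:1 spreading method:
Δσ = qBL/((B+z)(L+z)) = 198×5.2×7/((5.2+3.4)(7+3.4)) = 80.581 kPa
Final effective stress: σ'_f = 32.356 + 80.581 = 112.94 kPa.
σ'_f = 112.94 ≤ σ'_p = 190 kPa, so the clay remains overconsolidated and only the recompression index applies:
S_c = C_r·H/(1+e₀)·log₁₀(σ'_f/σ'_0) = 0.074×4.2/1.93×log₁₀(112.94/32.356)
    = 0.16104 × 0.54289 = 0.08743 m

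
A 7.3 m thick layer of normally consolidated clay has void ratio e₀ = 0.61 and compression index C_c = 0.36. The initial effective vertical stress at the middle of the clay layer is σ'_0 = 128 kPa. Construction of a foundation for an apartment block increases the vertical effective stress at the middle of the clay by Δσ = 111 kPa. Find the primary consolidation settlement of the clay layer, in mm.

Final effective stress: σ'_f = σ'_0 + Δσ = 128 + 111 = 239 kPa.
Normally consolidated clay, so the full stress increment lies on the virgin compression line:
S_c = C_c·H/(1+e₀)·log₁₀(σ'_f/σ'_0) = 0.36×7.3/(1+0.61)×log₁₀(239/128)
    = 1.6323 × 0.27119 = 0.4427 m

S_c ≈ 443 mm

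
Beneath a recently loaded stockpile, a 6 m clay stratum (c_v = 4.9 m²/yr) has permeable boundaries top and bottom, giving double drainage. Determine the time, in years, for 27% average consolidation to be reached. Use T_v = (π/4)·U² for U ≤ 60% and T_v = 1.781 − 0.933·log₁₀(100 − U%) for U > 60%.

Drainage path length: H_d = H/2 = 3 m (double drainage).
U ≤ 60%: T_v = (π/4)·U² = (π/4)×0.27² = 0.057256.
t = T_v·H_d²/c_v = 0.057256×3²/4.9 = 0.1052 years.

t ≈ 0.105 years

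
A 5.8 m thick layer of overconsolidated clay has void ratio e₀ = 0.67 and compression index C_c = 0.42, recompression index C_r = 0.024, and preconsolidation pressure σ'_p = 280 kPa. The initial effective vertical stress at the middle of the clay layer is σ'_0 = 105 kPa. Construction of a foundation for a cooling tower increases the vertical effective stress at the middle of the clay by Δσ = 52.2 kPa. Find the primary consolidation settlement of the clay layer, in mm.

S_c ≈ 14.6 mm

Final effective stress: σ'_f = 105 + 52.2 = 157.2 kPa.
σ'_f = 157.2 ≤ σ'_p = 280 kPa, so the clay remains overconsolidated and only the recompression index applies:
S_c = C_r·H/(1+e₀)·log₁₀(σ'_f/σ'_0) = 0.024×5.8/1.67×log₁₀(157.2/105)
    = 0.083354 × 0.17526 = 0.01461 m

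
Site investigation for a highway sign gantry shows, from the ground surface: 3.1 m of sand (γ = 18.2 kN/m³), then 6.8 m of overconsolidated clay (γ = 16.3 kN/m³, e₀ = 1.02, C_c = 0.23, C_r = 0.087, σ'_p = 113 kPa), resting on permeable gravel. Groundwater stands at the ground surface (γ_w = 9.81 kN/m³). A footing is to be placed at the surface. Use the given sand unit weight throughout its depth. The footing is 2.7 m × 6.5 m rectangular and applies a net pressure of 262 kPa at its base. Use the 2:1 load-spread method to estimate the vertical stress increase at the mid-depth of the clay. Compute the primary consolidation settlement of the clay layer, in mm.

S_c ≈ 74.7 mm

Mid-depth of clay below the ground surface: z = 3.1 + 6.8/2 = 6.5 m.
Total vertical stress at mid-clay: σ_v = 18.2×3.1 + 16.3×3.4 = 111.84 kPa.
Pore pressure: u = 9.81×(6.5 − 0) = 63.765 kPa.
Initial effective stress: σ'_0 = σ_v − u = 111.84 − 63.765 = 48.075 kPa.
Stress increase at mid-clay by the 2:1 spreading method:
Δσ = qBL/((B+z)(L+z)) = 262×2.7×6.5/((2.7+6.5)(6.5+6.5)) = 38.446 kPa
Final effective stress: σ'_f = 48.075 + 38.446 = 86.521 kPa.
σ'_f = 86.521 ≤ σ'_p = 113 kPa, so the clay remains overconsolidated and only the recompression index applies:
S_c = C_r·H/(1+e₀)·log₁₀(σ'_f/σ'_0) = 0.087×6.8/2.02×log₁₀(86.521/48.075)
    = 0.29287 × 0.2552 = 0.07474 m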